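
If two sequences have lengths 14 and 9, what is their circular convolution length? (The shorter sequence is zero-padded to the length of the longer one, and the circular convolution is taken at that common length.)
Circular convolution (zero-padding the shorter input) has length max(m, n) = max(14, 9) = 14

14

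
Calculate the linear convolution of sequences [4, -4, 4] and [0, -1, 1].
y[0] = 4×0 = 0; y[1] = 4×-1 + -4×0 = -4; y[2] = 4×1 + -4×-1 + 4×0 = 8; y[3] = -4×1 + 4×-1 = -8; y[4] = 4×1 = 4

[0, -4, 8, -8, 4]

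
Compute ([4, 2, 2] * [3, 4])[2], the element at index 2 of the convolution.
Use y[k] = Σ_i a[i]·b[k-i] at k=2. y[2] = 2×4 + 2×3 = 14

14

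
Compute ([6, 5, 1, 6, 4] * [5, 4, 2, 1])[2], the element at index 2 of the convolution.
Use y[k] = Σ_i a[i]·b[k-i] at k=2. y[2] = 6×2 + 5×4 + 1×5 = 37

37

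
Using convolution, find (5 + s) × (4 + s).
Ascending coefficients: a = [5, 1], b = [4, 1]. c[0] = 5×4 = 20; c[1] = 5×1 + 1×4 = 9; c[2] = 1×1 = 1. Result coefficients: [20, 9, 1] → 20 + 9s + s^2

20 + 9s + s^2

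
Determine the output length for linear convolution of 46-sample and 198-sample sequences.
Linear/full convolution length: m + n - 1 = 46 + 198 - 1 = 243

243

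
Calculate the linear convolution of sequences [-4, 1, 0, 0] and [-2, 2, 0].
y[0] = -4×-2 = 8; y[1] = -4×2 + 1×-2 = -10; y[2] = -4×0 + 1×2 + 0×-2 = 2; y[3] = 1×0 + 0×2 + 0×-2 = 0; y[4] = 0×0 + 0×2 = 0; y[5] = 0×0 = 0

[8, -10, 2, 0, 0, 0]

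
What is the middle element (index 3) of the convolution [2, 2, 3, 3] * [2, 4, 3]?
Use y[k] = Σ_i a[i]·b[k-i] at k=3. y[3] = 2×3 + 3×4 + 3×2 = 24

24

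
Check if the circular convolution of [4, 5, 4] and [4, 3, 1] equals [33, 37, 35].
Recompute circular convolution of [4, 5, 4] and [4, 3, 1]: y[0] = 4×4 + 5×1 + 4×3 = 33; y[1] = 4×3 + 5×4 + 4×1 = 36; y[2] = 4×1 + 5×3 + 4×4 = 35 → [33, 36, 35]. Compare to given [33, 37, 35]: they differ at index 1: given 37, correct 36, so answer: No

No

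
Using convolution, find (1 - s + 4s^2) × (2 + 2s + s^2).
Ascending coefficients: a = [1, -1, 4], b = [2, 2, 1]. c[0] = 1×2 = 2; c[1] = 1×2 + -1×2 = 0; c[2] = 1×1 + -1×2 + 4×2 = 7; c[3] = -1×1 + 4×2 = 7; c[4] = 4×1 = 4. Result coefficients: [2, 0, 7, 7, 4] → 2 + 7s^2 + 7s^3 + 4s^4

2 + 7s^2 + 7s^3 + 4s^4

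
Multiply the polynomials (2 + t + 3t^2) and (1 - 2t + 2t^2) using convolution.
Ascending coefficients: a = [2, 1, 3], b = [1, -2, 2]. c[0] = 2×1 = 2; c[1] = 2×-2 + 1×1 = -3; c[2] = 2×2 + 1×-2 + 3×1 = 5; c[3] = 1×2 + 3×-2 = -4; c[4] = 3×2 = 6. Result coefficients: [2, -3, 5, -4, 6] → 2 - 3t + 5t^2 - 4t^3 + 6t^4

2 - 3t + 5t^2 - 4t^3 + 6t^4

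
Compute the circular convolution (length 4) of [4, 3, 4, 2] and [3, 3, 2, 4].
Use y[k] = Σ_j s[j]·t[(k-j) mod 4]. y[0] = 4×3 + 3×4 + 4×2 + 2×3 = 38; y[1] = 4×3 + 3×3 + 4×4 + 2×2 = 41; y[2] = 4×2 + 3×3 + 4×3 + 2×4 = 37; y[3] = 4×4 + 3×2 + 4×3 + 2×3 = 40. Result: [38, 41, 37, 40]

[38, 41, 37, 40]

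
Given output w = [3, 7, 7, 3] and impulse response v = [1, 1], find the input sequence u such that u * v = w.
Deconvolve w=[3, 7, 7, 3] by v=[1, 1]. Since v[0]=1, solve forward: u[0] = w[0] / 1 = 3; u[1] = (w[1] - 3×1) / 1 = 4; u[2] = (w[2] - 4×1) / 1 = 3. So u = [3, 4, 3]. Check by forward convolution: w[0] = 3×1 = 3; w[1] = 3×1 + 4×1 = 7; w[2] = 4×1 + 3×1 = 7; w[3] = 3×1 = 3

[3, 4, 3]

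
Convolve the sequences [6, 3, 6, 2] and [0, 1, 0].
y[0] = 6×0 = 0; y[1] = 6×1 + 3×0 = 6; y[2] = 6×0 + 3×1 + 6×0 = 3; y[3] = 3×0 + 6×1 + 2×0 = 6; y[4] = 6×0 + 2×1 = 2; y[5] = 2×0 = 0

[0, 6, 3, 6, 2, 0]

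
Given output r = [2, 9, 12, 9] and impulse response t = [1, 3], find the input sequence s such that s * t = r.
Deconvolve r=[2, 9, 12, 9] by t=[1, 3]. Since t[0]=1, solve forward: s[0] = r[0] / 1 = 2; s[1] = (r[1] - 2×3) / 1 = 3; s[2] = (r[2] - 3×3) / 1 = 3. So s = [2, 3, 3]. Check by forward convolution: r[0] = 2×1 = 2; r[1] = 2×3 + 3×1 = 9; r[2] = 3×3 + 3×1 = 12; r[3] = 3×3 = 9

[2, 3, 3]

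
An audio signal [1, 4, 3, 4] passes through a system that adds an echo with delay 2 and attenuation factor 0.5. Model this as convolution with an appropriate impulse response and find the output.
Direct-path + delayed-attenuated-path model → impulse response h = [1, 0, 0.5] (1 at lag 0, 0.5 at lag 2). Output y[n] = x[n] + 0.5·x[n - 2] (with x[n] = 0 outside 0..3): y[0] = 1 + 0.5×0 = 1; y[1] = 4 + 0.5×0 = 4; y[2] = 3 + 0.5×1 = 3.5; y[3] = 4 + 0.5×4 = 6.0; y[4] = 0 + 0.5×3 = 1.5; y[5] = 0 + 0.5×4 = 2.0. So y = [1, 4, 3.5, 6.0, 1.5, 2.0]

[1, 4, 3.5, 6.0, 1.5, 2.0]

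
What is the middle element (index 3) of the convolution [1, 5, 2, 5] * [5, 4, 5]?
Use y[k] = Σ_i a[i]·b[k-i] at k=3. y[3] = 5×5 + 2×4 + 5×5 = 58

58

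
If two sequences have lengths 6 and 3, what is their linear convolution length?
Linear/full convolution length: m + n - 1 = 6 + 3 - 1 = 8

8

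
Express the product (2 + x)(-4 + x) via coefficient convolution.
Ascending coefficients: a = [2, 1], b = [-4, 1]. c[0] = 2×-4 = -8; c[1] = 2×1 + 1×-4 = -2; c[2] = 1×1 = 1. Result coefficients: [-8, -2, 1] → -8 - 2x + x^2

-8 - 2x + x^2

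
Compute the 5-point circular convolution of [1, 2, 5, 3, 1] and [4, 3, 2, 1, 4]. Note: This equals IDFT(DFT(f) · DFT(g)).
Either evaluate y[k] = Σ_j f[j]·g[(k-j) mod 5] directly, or use IDFT(DFT(f) · DFT(g)). y[0] = 1×4 + 2×4 + 5×1 + 3×2 + 1×3 = 26; y[1] = 1×3 + 2×4 + 5×4 + 3×1 + 1×2 = 36; y[2] = 1×2 + 2×3 + 5×4 + 3×4 + 1×1 = 41; y[3] = 1×1 + 2×2 + 5×3 + 3×4 + 1×4 = 36; y[4] = 1×4 + 2×1 + 5×2 + 3×3 + 1×4 = 29. Result: [26, 36, 41, 36, 29]

[26, 36, 41, 36, 29]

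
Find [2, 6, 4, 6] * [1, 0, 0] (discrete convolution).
y[0] = 2×1 = 2; y[1] = 2×0 + 6×1 = 6; y[2] = 2×0 + 6×0 + 4×1 = 4; y[3] = 6×0 + 4×0 + 6×1 = 6; y[4] = 4×0 + 6×0 = 0; y[5] = 6×0 = 0

[2, 6, 4, 6, 0, 0]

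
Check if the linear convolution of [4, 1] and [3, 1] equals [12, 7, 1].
Recompute linear convolution of [4, 1] and [3, 1]: y[0] = 4×3 = 12; y[1] = 4×1 + 1×3 = 7; y[2] = 1×1 = 1 → [12, 7, 1]. Given [12, 7, 1] matches, so answer: Yes

Yes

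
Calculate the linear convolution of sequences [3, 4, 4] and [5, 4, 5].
y[0] = 3×5 = 15; y[1] = 3×4 + 4×5 = 32; y[2] = 3×5 + 4×4 + 4×5 = 51; y[3] = 4×5 + 4×4 = 36; y[4] = 4×5 = 20

[15, 32, 51, 36, 20]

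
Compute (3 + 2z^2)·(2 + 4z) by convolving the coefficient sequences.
Ascending coefficients: a = [3, 0, 2], b = [2, 4]. c[0] = 3×2 = 6; c[1] = 3×4 + 0×2 = 12; c[2] = 0×4 + 2×2 = 4; c[3] = 2×4 = 8. Result coefficients: [6, 12, 4, 8] → 6 + 12z + 4z^2 + 8z^3

6 + 12z + 4z^2 + 8z^3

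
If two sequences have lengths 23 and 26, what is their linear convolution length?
Linear/full convolution length: m + n - 1 = 23 + 26 - 1 = 48

48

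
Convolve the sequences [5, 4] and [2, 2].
y[0] = 5×2 = 10; y[1] = 5×2 + 4×2 = 18; y[2] = 4×2 = 8

[10, 18, 8]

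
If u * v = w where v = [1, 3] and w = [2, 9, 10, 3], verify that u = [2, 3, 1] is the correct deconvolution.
Forward-compute [2, 3, 1] * [1, 3]: w[0] = 2×1 = 2; w[1] = 2×3 + 3×1 = 9; w[2] = 3×3 + 1×1 = 10; w[3] = 1×3 = 3 → [2, 9, 10, 3]. Matches given w = [2, 9, 10, 3], so verified.

Verified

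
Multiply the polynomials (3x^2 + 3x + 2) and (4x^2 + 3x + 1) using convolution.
Ascending coefficients: a = [2, 3, 3], b = [1, 3, 4]. c[0] = 2×1 = 2; c[1] = 2×3 + 3×1 = 9; c[2] = 2×4 + 3×3 + 3×1 = 20; c[3] = 3×4 + 3×3 = 21; c[4] = 3×4 = 12. Result coefficients: [2, 9, 20, 21, 12] → 12x^4 + 21x^3 + 20x^2 + 9x + 2

12x^4 + 21x^3 + 20x^2 + 9x + 2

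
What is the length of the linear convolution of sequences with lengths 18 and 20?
Linear/full convolution length: m + n - 1 = 18 + 20 - 1 = 37

37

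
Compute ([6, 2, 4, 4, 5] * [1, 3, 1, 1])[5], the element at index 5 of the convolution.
Use y[k] = Σ_i a[i]·b[k-i] at k=5. y[5] = 4×1 + 4×1 + 5×3 = 23

23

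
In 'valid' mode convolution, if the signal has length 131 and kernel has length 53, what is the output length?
'Valid' mode counts only positions where the kernel fully overlaps the signal: m - n + 1 = 131 - 53 + 1 = 79

79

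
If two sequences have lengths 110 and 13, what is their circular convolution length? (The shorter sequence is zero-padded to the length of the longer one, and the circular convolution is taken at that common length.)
Circular convolution (zero-padding the shorter input) has length max(m, n) = max(110, 13) = 110

110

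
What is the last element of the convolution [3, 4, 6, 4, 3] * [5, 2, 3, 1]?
Use y[k] = Σ_i a[i]·b[k-i] at k=7. y[7] = 3×1 = 3

3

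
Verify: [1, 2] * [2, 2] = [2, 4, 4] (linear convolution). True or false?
Recompute linear convolution of [1, 2] and [2, 2]: y[0] = 1×2 = 2; y[1] = 1×2 + 2×2 = 6; y[2] = 2×2 = 4 → [2, 6, 4]. Compare to given [2, 4, 4]: they differ at index 1: given 4, correct 6, so answer: No

No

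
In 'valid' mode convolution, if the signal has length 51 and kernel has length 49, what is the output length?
'Valid' mode counts only positions where the kernel fully overlaps the signal: m - n + 1 = 51 - 49 + 1 = 3

3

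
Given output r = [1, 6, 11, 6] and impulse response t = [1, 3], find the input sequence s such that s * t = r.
Deconvolve r=[1, 6, 11, 6] by t=[1, 3]. Since t[0]=1, solve forward: s[0] = r[0] / 1 = 1; s[1] = (r[1] - 1×3) / 1 = 3; s[2] = (r[2] - 3×3) / 1 = 2. So s = [1, 3, 2]. Check by forward convolution: r[0] = 1×1 = 1; r[1] = 1×3 + 3×1 = 6; r[2] = 3×3 + 2×1 = 11; r[3] = 2×3 = 6

[1, 3, 2]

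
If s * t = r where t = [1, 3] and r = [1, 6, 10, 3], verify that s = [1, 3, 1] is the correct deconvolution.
Forward-compute [1, 3, 1] * [1, 3]: r[0] = 1×1 = 1; r[1] = 1×3 + 3×1 = 6; r[2] = 3×3 + 1×1 = 10; r[3] = 1×3 = 3 → [1, 6, 10, 3]. Matches given r = [1, 6, 10, 3], so verified.

Verified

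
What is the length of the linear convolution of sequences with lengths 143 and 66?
Linear/full convolution length: m + n - 1 = 143 + 66 - 1 = 208

208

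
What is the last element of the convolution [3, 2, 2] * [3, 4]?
Use y[k] = Σ_i a[i]·b[k-i] at k=3. y[3] = 2×4 = 8

8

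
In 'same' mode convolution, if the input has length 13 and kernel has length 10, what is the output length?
'Same' mode returns an output with the same length as the input: 13

13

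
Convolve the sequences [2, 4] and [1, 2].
y[0] = 2×1 = 2; y[1] = 2×2 + 4×1 = 8; y[2] = 4×2 = 8

[2, 8, 8]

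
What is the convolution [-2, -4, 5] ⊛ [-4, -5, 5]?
y[0] = -2×-4 = 8; y[1] = -2×-5 + -4×-4 = 26; y[2] = -2×5 + -4×-5 + 5×-4 = -10; y[3] = -4×5 + 5×-5 = -45; y[4] = 5×5 = 25

[8, 26, -10, -45, 25]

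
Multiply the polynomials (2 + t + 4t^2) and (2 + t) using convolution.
Ascending coefficients: a = [2, 1, 4], b = [2, 1]. c[0] = 2×2 = 4; c[1] = 2×1 + 1×2 = 4; c[2] = 1×1 + 4×2 = 9; c[3] = 4×1 = 4. Result coefficients: [4, 4, 9, 4] → 4 + 4t + 9t^2 + 4t^3

4 + 4t + 9t^2 + 4t^3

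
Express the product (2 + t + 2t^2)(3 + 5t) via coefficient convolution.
Ascending coefficients: a = [2, 1, 2], b = [3, 5]. c[0] = 2×3 = 6; c[1] = 2×5 + 1×3 = 13; c[2] = 1×5 + 2×3 = 11; c[3] = 2×5 = 10. Result coefficients: [6, 13, 11, 10] → 6 + 13t + 11t^2 + 10t^3

6 + 13t + 11t^2 + 10t^3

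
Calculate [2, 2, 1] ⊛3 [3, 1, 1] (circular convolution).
Use y[k] = Σ_j f[j]·g[(k-j) mod 3]. y[0] = 2×3 + 2×1 + 1×1 = 9; y[1] = 2×1 + 2×3 + 1×1 = 9; y[2] = 2×1 + 2×1 + 1×3 = 7. Result: [9, 9, 7]

[9, 9, 7]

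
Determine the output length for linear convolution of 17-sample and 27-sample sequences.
Linear/full convolution length: m + n - 1 = 17 + 27 - 1 = 43

43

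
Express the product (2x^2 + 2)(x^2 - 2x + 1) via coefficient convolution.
Ascending coefficients: a = [2, 0, 2], b = [1, -2, 1]. c[0] = 2×1 = 2; c[1] = 2×-2 + 0×1 = -4; c[2] = 2×1 + 0×-2 + 2×1 = 4; c[3] = 0×1 + 2×-2 = -4; c[4] = 2×1 = 2. Result coefficients: [2, -4, 4, -4, 2] → 2x^4 - 4x^3 + 4x^2 - 4x + 2

2x^4 - 4x^3 + 4x^2 - 4x + 2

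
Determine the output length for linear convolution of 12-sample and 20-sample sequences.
Linear/full convolution length: m + n - 1 = 12 + 20 - 1 = 31

31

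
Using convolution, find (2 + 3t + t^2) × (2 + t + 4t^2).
Ascending coefficients: a = [2, 3, 1], b = [2, 1, 4]. c[0] = 2×2 = 4; c[1] = 2×1 + 3×2 = 8; c[2] = 2×4 + 3×1 + 1×2 = 13; c[3] = 3×4 + 1×1 = 13; c[4] = 1×4 = 4. Result coefficients: [4, 8, 13, 13, 4] → 4 + 8t + 13t^2 + 13t^3 + 4t^4

4 + 8t + 13t^2 + 13t^3 + 4t^4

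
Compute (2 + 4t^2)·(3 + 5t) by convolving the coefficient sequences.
Ascending coefficients: a = [2, 0, 4], b = [3, 5]. c[0] = 2×3 = 6; c[1] = 2×5 + 0×3 = 10; c[2] = 0×5 + 4×3 = 12; c[3] = 4×5 = 20. Result coefficients: [6, 10, 12, 20] → 6 + 10t + 12t^2 + 20t^3

6 + 10t + 12t^2 + 20t^3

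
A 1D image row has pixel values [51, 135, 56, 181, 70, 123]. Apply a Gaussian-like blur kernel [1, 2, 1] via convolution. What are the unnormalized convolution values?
Convolve image row [51, 135, 56, 181, 70, 123] with kernel [1, 2, 1]: y[0] = 51×1 = 51; y[1] = 51×2 + 135×1 = 237; y[2] = 51×1 + 135×2 + 56×1 = 377; y[3] = 135×1 + 56×2 + 181×1 = 428; y[4] = 56×1 + 181×2 + 70×1 = 488; y[5] = 181×1 + 70×2 + 123×1 = 444; y[6] = 70×1 + 123×2 = 316; y[7] = 123×1 = 123 → [51, 237, 377, 428, 488, 444, 316, 123]. Normalization factor = sum(kernel) = 4.

[51, 237, 377, 428, 488, 444, 316, 123]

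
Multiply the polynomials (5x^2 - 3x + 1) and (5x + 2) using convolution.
Ascending coefficients: a = [1, -3, 5], b = [2, 5]. c[0] = 1×2 = 2; c[1] = 1×5 + -3×2 = -1; c[2] = -3×5 + 5×2 = -5; c[3] = 5×5 = 25. Result coefficients: [2, -1, -5, 25] → 25x^3 - 5x^2 - x + 2

25x^3 - 5x^2 - x + 2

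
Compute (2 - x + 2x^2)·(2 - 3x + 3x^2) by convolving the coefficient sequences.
Ascending coefficients: a = [2, -1, 2], b = [2, -3, 3]. c[0] = 2×2 = 4; c[1] = 2×-3 + -1×2 = -8; c[2] = 2×3 + -1×-3 + 2×2 = 13; c[3] = -1×3 + 2×-3 = -9; c[4] = 2×3 = 6. Result coefficients: [4, -8, 13, -9, 6] → 4 - 8x + 13x^2 - 9x^3 + 6x^4

4 - 8x + 13x^2 - 9x^3 + 6x^4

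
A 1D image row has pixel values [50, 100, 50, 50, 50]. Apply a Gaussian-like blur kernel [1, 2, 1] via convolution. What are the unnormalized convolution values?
Convolve image row [50, 100, 50, 50, 50] with kernel [1, 2, 1]: y[0] = 50×1 = 50; y[1] = 50×2 + 100×1 = 200; y[2] = 50×1 + 100×2 + 50×1 = 300; y[3] = 100×1 + 50×2 + 50×1 = 250; y[4] = 50×1 + 50×2 + 50×1 = 200; y[5] = 50×1 + 50×2 = 150; y[6] = 50×1 = 50 → [50, 200, 300, 250, 200, 150, 50]. Normalization factor = sum(kernel) = 4.

[50, 200, 300, 250, 200, 150, 50]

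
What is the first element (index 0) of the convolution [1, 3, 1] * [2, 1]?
Use y[k] = Σ_i a[i]·b[k-i] at k=0. y[0] = 1×2 = 2

2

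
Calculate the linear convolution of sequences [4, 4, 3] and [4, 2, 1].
y[0] = 4×4 = 16; y[1] = 4×2 + 4×4 = 24; y[2] = 4×1 + 4×2 + 3×4 = 24; y[3] = 4×1 + 3×2 = 10; y[4] = 3×1 = 3

[16, 24, 24, 10, 3]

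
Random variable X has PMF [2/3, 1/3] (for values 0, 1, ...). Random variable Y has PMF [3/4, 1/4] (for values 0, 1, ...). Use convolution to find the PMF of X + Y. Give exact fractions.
P(X+Y=k) = Σ_i P(X=i)·P(Y=k-i) — a convolution of [2/3, 1/3] and [3/4, 1/4]. P(X+Y=0) = (2/3)×(3/4) = 1/2; P(X+Y=1) = (2/3)×(1/4) + (1/3)×(3/4) = 1/6 + 1/4 = 5/12; P(X+Y=2) = (1/3)×(1/4) = 1/12. PMF: [1/2, 5/12, 1/12] (sums to 1 ✓)

[1/2, 5/12, 1/12]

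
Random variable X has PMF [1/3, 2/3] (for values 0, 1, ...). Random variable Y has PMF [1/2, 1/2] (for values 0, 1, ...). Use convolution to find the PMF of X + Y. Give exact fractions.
P(X+Y=k) = Σ_i P(X=i)·P(Y=k-i) — a convolution of [1/3, 2/3] and [1/2, 1/2]. P(X+Y=0) = (1/3)×(1/2) = 1/6; P(X+Y=1) = (1/3)×(1/2) + (2/3)×(1/2) = 1/6 + 1/3 = 1/2; P(X+Y=2) = (2/3)×(1/2) = 1/3. PMF: [1/6, 1/2, 1/3] (sums to 1 ✓)

[1/6, 1/2, 1/3]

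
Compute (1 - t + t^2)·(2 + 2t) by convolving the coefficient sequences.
Ascending coefficients: a = [1, -1, 1], b = [2, 2]. c[0] = 1×2 = 2; c[1] = 1×2 + -1×2 = 0; c[2] = -1×2 + 1×2 = 0; c[3] = 1×2 = 2. Result coefficients: [2, 0, 0, 2] → 2 + 2t^3

2 + 2t^3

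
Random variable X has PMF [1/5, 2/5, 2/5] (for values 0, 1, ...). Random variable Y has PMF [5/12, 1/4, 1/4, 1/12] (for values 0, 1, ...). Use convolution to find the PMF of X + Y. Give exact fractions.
P(X+Y=k) = Σ_i P(X=i)·P(Y=k-i) — a convolution of [1/5, 2/5, 2/5] and [5/12, 1/4, 1/4, 1/12]. P(X+Y=0) = (1/5)×(5/12) = 1/12; P(X+Y=1) = (1/5)×(1/4) + (2/5)×(5/12) = 1/20 + 1/6 = 13/60; P(X+Y=2) = (1/5)×(1/4) + (2/5)×(1/4) + (2/5)×(5/12) = 1/20 + 1/10 + 1/6 = 19/60; P(X+Y=3) = (1/5)×(1/12) + (2/5)×(1/4) + (2/5)×(1/4) = 1/60 + 1/10 + 1/10 = 13/60; P(X+Y=4) = (2/5)×(1/12) + (2/5)×(1/4) = 1/30 + 1/10 = 2/15; P(X+Y=5) = (2/5)×(1/12) = 1/30. PMF: [1/12, 13/60, 19/60, 13/60, 2/15, 1/30] (sums to 1 ✓)

[1/12, 13/60, 19/60, 13/60, 2/15, 1/30]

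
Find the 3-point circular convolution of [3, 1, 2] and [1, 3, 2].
Use y[k] = Σ_j u[j]·v[(k-j) mod 3]. y[0] = 3×1 + 1×2 + 2×3 = 11; y[1] = 3×3 + 1×1 + 2×2 = 14; y[2] = 3×2 + 1×3 + 2×1 = 11. Result: [11, 14, 11]

[11, 14, 11]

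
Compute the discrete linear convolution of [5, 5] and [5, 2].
y[0] = 5×5 = 25; y[1] = 5×2 + 5×5 = 35; y[2] = 5×2 = 10

[25, 35, 10]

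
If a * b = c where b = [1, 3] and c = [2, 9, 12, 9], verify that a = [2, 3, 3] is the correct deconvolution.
Forward-compute [2, 3, 3] * [1, 3]: c[0] = 2×1 = 2; c[1] = 2×3 + 3×1 = 9; c[2] = 3×3 + 3×1 = 12; c[3] = 3×3 = 9 → [2, 9, 12, 9]. Matches given c = [2, 9, 12, 9], so verified.

Verified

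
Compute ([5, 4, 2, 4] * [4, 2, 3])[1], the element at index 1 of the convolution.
Use y[k] = Σ_i a[i]·b[k-i] at k=1. y[1] = 5×2 + 4×4 = 26

26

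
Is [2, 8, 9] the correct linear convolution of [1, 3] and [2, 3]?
Recompute linear convolution of [1, 3] and [2, 3]: y[0] = 1×2 = 2; y[1] = 1×3 + 3×2 = 9; y[2] = 3×3 = 9 → [2, 9, 9]. Compare to given [2, 8, 9]: they differ at index 1: given 8, correct 9, so answer: No

No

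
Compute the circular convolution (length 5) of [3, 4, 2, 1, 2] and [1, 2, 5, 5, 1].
Use y[k] = Σ_j f[j]·g[(k-j) mod 5]. y[0] = 3×1 + 4×1 + 2×5 + 1×5 + 2×2 = 26; y[1] = 3×2 + 4×1 + 2×1 + 1×5 + 2×5 = 27; y[2] = 3×5 + 4×2 + 2×1 + 1×1 + 2×5 = 36; y[3] = 3×5 + 4×5 + 2×2 + 1×1 + 2×1 = 42; y[4] = 3×1 + 4×5 + 2×5 + 1×2 + 2×1 = 37. Result: [26, 27, 36, 42, 37]

[26, 27, 36, 42, 37]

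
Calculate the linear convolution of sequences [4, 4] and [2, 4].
y[0] = 4×2 = 8; y[1] = 4×4 + 4×2 = 24; y[2] = 4×4 = 16

[8, 24, 16]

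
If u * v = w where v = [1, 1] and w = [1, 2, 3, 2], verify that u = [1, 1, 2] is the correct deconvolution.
Forward-compute [1, 1, 2] * [1, 1]: w[0] = 1×1 = 1; w[1] = 1×1 + 1×1 = 2; w[2] = 1×1 + 2×1 = 3; w[3] = 2×1 = 2 → [1, 2, 3, 2]. Matches given w = [1, 2, 3, 2], so verified.

Verified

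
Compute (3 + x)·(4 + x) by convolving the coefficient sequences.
Ascending coefficients: a = [3, 1], b = [4, 1]. c[0] = 3×4 = 12; c[1] = 3×1 + 1×4 = 7; c[2] = 1×1 = 1. Result coefficients: [12, 7, 1] → 12 + 7x + x^2

12 + 7x + x^2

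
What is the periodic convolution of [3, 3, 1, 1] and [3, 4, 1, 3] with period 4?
Use y[k] = Σ_j u[j]·v[(k-j) mod 4]. y[0] = 3×3 + 3×3 + 1×1 + 1×4 = 23; y[1] = 3×4 + 3×3 + 1×3 + 1×1 = 25; y[2] = 3×1 + 3×4 + 1×3 + 1×3 = 21; y[3] = 3×3 + 3×1 + 1×4 + 1×3 = 19. Result: [23, 25, 21, 19]

[23, 25, 21, 19]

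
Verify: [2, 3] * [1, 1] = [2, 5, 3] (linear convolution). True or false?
Recompute linear convolution of [2, 3] and [1, 1]: y[0] = 2×1 = 2; y[1] = 2×1 + 3×1 = 5; y[2] = 3×1 = 3 → [2, 5, 3]. Given [2, 5, 3] matches, so answer: Yes

Yes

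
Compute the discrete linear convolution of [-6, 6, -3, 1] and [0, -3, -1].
y[0] = -6×0 = 0; y[1] = -6×-3 + 6×0 = 18; y[2] = -6×-1 + 6×-3 + -3×0 = -12; y[3] = 6×-1 + -3×-3 + 1×0 = 3; y[4] = -3×-1 + 1×-3 = 0; y[5] = 1×-1 = -1

[0, 18, -12, 3, 0, -1]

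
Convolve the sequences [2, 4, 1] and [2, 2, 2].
y[0] = 2×2 = 4; y[1] = 2×2 + 4×2 = 12; y[2] = 2×2 + 4×2 + 1×2 = 14; y[3] = 4×2 + 1×2 = 10; y[4] = 1×2 = 2

[4, 12, 14, 10, 2]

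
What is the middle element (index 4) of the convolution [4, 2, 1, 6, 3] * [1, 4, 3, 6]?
Use y[k] = Σ_i a[i]·b[k-i] at k=4. y[4] = 2×6 + 1×3 + 6×4 + 3×1 = 42

42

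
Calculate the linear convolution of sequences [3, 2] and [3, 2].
y[0] = 3×3 = 9; y[1] = 3×2 + 2×3 = 12; y[2] = 2×2 = 4

[9, 12, 4]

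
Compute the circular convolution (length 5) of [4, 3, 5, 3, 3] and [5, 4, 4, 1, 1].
Use y[k] = Σ_j f[j]·g[(k-j) mod 5]. y[0] = 4×5 + 3×1 + 5×1 + 3×4 + 3×4 = 52; y[1] = 4×4 + 3×5 + 5×1 + 3×1 + 3×4 = 51; y[2] = 4×4 + 3×4 + 5×5 + 3×1 + 3×1 = 59; y[3] = 4×1 + 3×4 + 5×4 + 3×5 + 3×1 = 54; y[4] = 4×1 + 3×1 + 5×4 + 3×4 + 3×5 = 54. Result: [52, 51, 59, 54, 54]

[52, 51, 59, 54, 54]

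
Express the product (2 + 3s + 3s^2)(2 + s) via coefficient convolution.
Ascending coefficients: a = [2, 3, 3], b = [2, 1]. c[0] = 2×2 = 4; c[1] = 2×1 + 3×2 = 8; c[2] = 3×1 + 3×2 = 9; c[3] = 3×1 = 3. Result coefficients: [4, 8, 9, 3] → 4 + 8s + 9s^2 + 3s^3

4 + 8s + 9s^2 + 3s^3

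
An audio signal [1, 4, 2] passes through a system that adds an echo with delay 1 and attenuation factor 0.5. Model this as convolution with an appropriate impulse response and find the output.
Direct-path + delayed-attenuated-path model → impulse response h = [1, 0.5] (1 at lag 0, 0.5 at lag 1). Output y[n] = x[n] + 0.5·x[n - 1] (with x[n] = 0 outside 0..2): y[0] = 1 + 0.5×0 = 1; y[1] = 4 + 0.5×1 = 4.5; y[2] = 2 + 0.5×4 = 4.0; y[3] = 0 + 0.5×2 = 1.0. So y = [1, 4.5, 4.0, 1.0]

[1, 4.5, 4.0, 1.0]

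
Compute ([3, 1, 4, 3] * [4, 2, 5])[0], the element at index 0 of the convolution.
Use y[k] = Σ_i a[i]·b[k-i] at k=0. y[0] = 3×4 = 12

12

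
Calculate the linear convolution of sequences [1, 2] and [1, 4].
y[0] = 1×1 = 1; y[1] = 1×4 + 2×1 = 6; y[2] = 2×4 = 8

[1, 6, 8]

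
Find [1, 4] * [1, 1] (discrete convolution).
y[0] = 1×1 = 1; y[1] = 1×1 + 4×1 = 5; y[2] = 4×1 = 4

[1, 5, 4]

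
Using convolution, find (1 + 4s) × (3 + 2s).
Ascending coefficients: a = [1, 4], b = [3, 2]. c[0] = 1×3 = 3; c[1] = 1×2 + 4×3 = 14; c[2] = 4×2 = 8. Result coefficients: [3, 14, 8] → 3 + 14s + 8s^2

3 + 14s + 8s^2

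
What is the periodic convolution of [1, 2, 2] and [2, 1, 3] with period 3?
Use y[k] = Σ_j f[j]·g[(k-j) mod 3]. y[0] = 1×2 + 2×3 + 2×1 = 10; y[1] = 1×1 + 2×2 + 2×3 = 11; y[2] = 1×3 + 2×1 + 2×2 = 9. Result: [10, 11, 9]

[10, 11, 9]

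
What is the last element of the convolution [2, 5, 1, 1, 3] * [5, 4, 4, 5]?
Use y[k] = Σ_i a[i]·b[k-i] at k=7. y[7] = 3×5 = 15

15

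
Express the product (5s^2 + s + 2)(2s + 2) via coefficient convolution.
Ascending coefficients: a = [2, 1, 5], b = [2, 2]. c[0] = 2×2 = 4; c[1] = 2×2 + 1×2 = 6; c[2] = 1×2 + 5×2 = 12; c[3] = 5×2 = 10. Result coefficients: [4, 6, 12, 10] → 10s^3 + 12s^2 + 6s + 4

10s^3 + 12s^2 + 6s + 4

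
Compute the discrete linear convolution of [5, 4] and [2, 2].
y[0] = 5×2 = 10; y[1] = 5×2 + 4×2 = 18; y[2] = 4×2 = 8

[10, 18, 8]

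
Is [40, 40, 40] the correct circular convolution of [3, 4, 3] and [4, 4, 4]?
Recompute circular convolution of [3, 4, 3] and [4, 4, 4]: y[0] = 3×4 + 4×4 + 3×4 = 40; y[1] = 3×4 + 4×4 + 3×4 = 40; y[2] = 3×4 + 4×4 + 3×4 = 40 → [40, 40, 40]. Given [40, 40, 40] matches, so answer: Yes

Yes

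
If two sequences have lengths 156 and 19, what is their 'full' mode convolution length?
Linear/full convolution length: m + n - 1 = 156 + 19 - 1 = 174

174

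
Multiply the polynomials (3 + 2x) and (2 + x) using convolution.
Ascending coefficients: a = [3, 2], b = [2, 1]. c[0] = 3×2 = 6; c[1] = 3×1 + 2×2 = 7; c[2] = 2×1 = 2. Result coefficients: [6, 7, 2] → 6 + 7x + 2x^2

6 + 7x + 2x^2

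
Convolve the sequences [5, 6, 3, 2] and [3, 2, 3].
y[0] = 5×3 = 15; y[1] = 5×2 + 6×3 = 28; y[2] = 5×3 + 6×2 + 3×3 = 36; y[3] = 6×3 + 3×2 + 2×3 = 30; y[4] = 3×3 + 2×2 = 13; y[5] = 2×3 = 6

[15, 28, 36, 30, 13, 6]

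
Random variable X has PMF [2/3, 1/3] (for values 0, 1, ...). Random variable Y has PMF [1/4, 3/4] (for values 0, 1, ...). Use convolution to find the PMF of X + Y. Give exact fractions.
P(X+Y=k) = Σ_i P(X=i)·P(Y=k-i) — a convolution of [2/3, 1/3] and [1/4, 3/4]. P(X+Y=0) = (2/3)×(1/4) = 1/6; P(X+Y=1) = (2/3)×(3/4) + (1/3)×(1/4) = 1/2 + 1/12 = 7/12; P(X+Y=2) = (1/3)×(3/4) = 1/4. PMF: [1/6, 7/12, 1/4] (sums to 1 ✓)

[1/6, 7/12, 1/4]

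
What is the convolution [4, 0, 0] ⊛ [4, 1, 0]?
y[0] = 4×4 = 16; y[1] = 4×1 + 0×4 = 4; y[2] = 4×0 + 0×1 + 0×4 = 0; y[3] = 0×0 + 0×1 = 0; y[4] = 0×0 = 0

[16, 4, 0, 0, 0]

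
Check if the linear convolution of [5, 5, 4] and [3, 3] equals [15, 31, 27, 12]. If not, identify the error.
Recompute linear convolution of [5, 5, 4] and [3, 3]: y[0] = 5×3 = 15; y[1] = 5×3 + 5×3 = 30; y[2] = 5×3 + 4×3 = 27; y[3] = 4×3 = 12 → [15, 30, 27, 12]. Compare to given [15, 31, 27, 12]: they differ at index 1: given 31, correct 30, so answer: No

No. Error at index 1: given 31, correct 30.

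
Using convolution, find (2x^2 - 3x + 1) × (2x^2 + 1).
Ascending coefficients: a = [1, -3, 2], b = [1, 0, 2]. c[0] = 1×1 = 1; c[1] = 1×0 + -3×1 = -3; c[2] = 1×2 + -3×0 + 2×1 = 4; c[3] = -3×2 + 2×0 = -6; c[4] = 2×2 = 4. Result coefficients: [1, -3, 4, -6, 4] → 4x^4 - 6x^3 + 4x^2 - 3x + 1

4x^4 - 6x^3 + 4x^2 - 3x + 1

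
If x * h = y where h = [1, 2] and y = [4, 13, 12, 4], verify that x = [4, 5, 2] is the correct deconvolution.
Forward-compute [4, 5, 2] * [1, 2]: y[0] = 4×1 = 4; y[1] = 4×2 + 5×1 = 13; y[2] = 5×2 + 2×1 = 12; y[3] = 2×2 = 4 → [4, 13, 12, 4]. Matches given y = [4, 13, 12, 4], so verified.

Verified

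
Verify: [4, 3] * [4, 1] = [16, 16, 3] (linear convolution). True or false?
Recompute linear convolution of [4, 3] and [4, 1]: y[0] = 4×4 = 16; y[1] = 4×1 + 3×4 = 16; y[2] = 3×1 = 3 → [16, 16, 3]. Given [16, 16, 3] matches, so answer: Yes

Yes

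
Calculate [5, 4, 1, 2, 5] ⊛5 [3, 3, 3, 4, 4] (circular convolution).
Use y[k] = Σ_j f[j]·g[(k-j) mod 5]. y[0] = 5×3 + 4×4 + 1×4 + 2×3 + 5×3 = 56; y[1] = 5×3 + 4×3 + 1×4 + 2×4 + 5×3 = 54; y[2] = 5×3 + 4×3 + 1×3 + 2×4 + 5×4 = 58; y[3] = 5×4 + 4×3 + 1×3 + 2×3 + 5×4 = 61; y[4] = 5×4 + 4×4 + 1×3 + 2×3 + 5×3 = 60. Result: [56, 54, 58, 61, 60]

[56, 54, 58, 61, 60]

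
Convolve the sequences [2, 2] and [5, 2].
y[0] = 2×5 = 10; y[1] = 2×2 + 2×5 = 14; y[2] = 2×2 = 4

[10, 14, 4]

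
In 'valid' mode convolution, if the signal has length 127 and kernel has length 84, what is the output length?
'Valid' mode counts only positions where the kernel fully overlaps the signal: m - n + 1 = 127 - 84 + 1 = 44

44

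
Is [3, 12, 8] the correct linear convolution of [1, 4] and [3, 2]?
Recompute linear convolution of [1, 4] and [3, 2]: y[0] = 1×3 = 3; y[1] = 1×2 + 4×3 = 14; y[2] = 4×2 = 8 → [3, 14, 8]. Compare to given [3, 12, 8]: they differ at index 1: given 12, correct 14, so answer: No

No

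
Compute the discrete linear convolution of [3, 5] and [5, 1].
y[0] = 3×5 = 15; y[1] = 3×1 + 5×5 = 28; y[2] = 5×1 = 5

[15, 28, 5]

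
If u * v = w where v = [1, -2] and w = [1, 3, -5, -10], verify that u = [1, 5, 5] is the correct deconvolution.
Forward-compute [1, 5, 5] * [1, -2]: w[0] = 1×1 = 1; w[1] = 1×-2 + 5×1 = 3; w[2] = 5×-2 + 5×1 = -5; w[3] = 5×-2 = -10 → [1, 3, -5, -10]. Matches given w = [1, 3, -5, -10], so verified.

Verified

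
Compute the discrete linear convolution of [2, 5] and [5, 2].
y[0] = 2×5 = 10; y[1] = 2×2 + 5×5 = 29; y[2] = 5×2 = 10

[10, 29, 10]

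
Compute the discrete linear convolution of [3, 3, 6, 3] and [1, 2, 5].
y[0] = 3×1 = 3; y[1] = 3×2 + 3×1 = 9; y[2] = 3×5 + 3×2 + 6×1 = 27; y[3] = 3×5 + 6×2 + 3×1 = 30; y[4] = 6×5 + 3×2 = 36; y[5] = 3×5 = 15

[3, 9, 27, 30, 36, 15]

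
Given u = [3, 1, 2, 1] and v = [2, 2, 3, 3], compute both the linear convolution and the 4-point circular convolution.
Linear: y_lin[0] = 3×2 = 6; y_lin[1] = 3×2 + 1×2 = 8; y_lin[2] = 3×3 + 1×2 + 2×2 = 15; y_lin[3] = 3×3 + 1×3 + 2×2 + 1×2 = 18; y_lin[4] = 1×3 + 2×3 + 1×2 = 11; y_lin[5] = 2×3 + 1×3 = 9; y_lin[6] = 1×3 = 3 → [6, 8, 15, 18, 11, 9, 3]. Circular (length 4): y[0] = 3×2 + 1×3 + 2×3 + 1×2 = 17; y[1] = 3×2 + 1×2 + 2×3 + 1×3 = 17; y[2] = 3×3 + 1×2 + 2×2 + 1×3 = 18; y[3] = 3×3 + 1×3 + 2×2 + 1×2 = 18 → [17, 17, 18, 18]

Linear: [6, 8, 15, 18, 11, 9, 3], Circular: [17, 17, 18, 18]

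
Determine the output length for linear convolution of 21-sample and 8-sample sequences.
Linear/full convolution length: m + n - 1 = 21 + 8 - 1 = 28

28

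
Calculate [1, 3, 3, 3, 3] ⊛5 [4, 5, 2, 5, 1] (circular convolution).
Use y[k] = Σ_j a[j]·b[(k-j) mod 5]. y[0] = 1×4 + 3×1 + 3×5 + 3×2 + 3×5 = 43; y[1] = 1×5 + 3×4 + 3×1 + 3×5 + 3×2 = 41; y[2] = 1×2 + 3×5 + 3×4 + 3×1 + 3×5 = 47; y[3] = 1×5 + 3×2 + 3×5 + 3×4 + 3×1 = 41; y[4] = 1×1 + 3×5 + 3×2 + 3×5 + 3×4 = 49. Result: [43, 41, 47, 41, 49]

[43, 41, 47, 41, 49]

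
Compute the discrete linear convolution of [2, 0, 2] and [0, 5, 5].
y[0] = 2×0 = 0; y[1] = 2×5 + 0×0 = 10; y[2] = 2×5 + 0×5 + 2×0 = 10; y[3] = 0×5 + 2×5 = 10; y[4] = 2×5 = 10

[0, 10, 10, 10, 10]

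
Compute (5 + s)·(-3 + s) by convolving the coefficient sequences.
Ascending coefficients: a = [5, 1], b = [-3, 1]. c[0] = 5×-3 = -15; c[1] = 5×1 + 1×-3 = 2; c[2] = 1×1 = 1. Result coefficients: [-15, 2, 1] → -15 + 2s + s^2

-15 + 2s + s^2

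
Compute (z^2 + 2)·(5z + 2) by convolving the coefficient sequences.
Ascending coefficients: a = [2, 0, 1], b = [2, 5]. c[0] = 2×2 = 4; c[1] = 2×5 + 0×2 = 10; c[2] = 0×5 + 1×2 = 2; c[3] = 1×5 = 5. Result coefficients: [4, 10, 2, 5] → 5z^3 + 2z^2 + 10z + 4

5z^3 + 2z^2 + 10z + 4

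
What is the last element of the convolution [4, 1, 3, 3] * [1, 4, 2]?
Use y[k] = Σ_i a[i]·b[k-i] at k=5. y[5] = 3×2 = 6

6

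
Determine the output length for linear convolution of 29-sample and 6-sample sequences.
Linear/full convolution length: m + n - 1 = 29 + 6 - 1 = 34

34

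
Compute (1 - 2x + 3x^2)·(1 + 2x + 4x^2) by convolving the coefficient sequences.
Ascending coefficients: a = [1, -2, 3], b = [1, 2, 4]. c[0] = 1×1 = 1; c[1] = 1×2 + -2×1 = 0; c[2] = 1×4 + -2×2 + 3×1 = 3; c[3] = -2×4 + 3×2 = -2; c[4] = 3×4 = 12. Result coefficients: [1, 0, 3, -2, 12] → 1 + 3x^2 - 2x^3 + 12x^4

1 + 3x^2 - 2x^3 + 12x^4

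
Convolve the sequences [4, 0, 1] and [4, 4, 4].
y[0] = 4×4 = 16; y[1] = 4×4 + 0×4 = 16; y[2] = 4×4 + 0×4 + 1×4 = 20; y[3] = 0×4 + 1×4 = 4; y[4] = 1×4 = 4

[16, 16, 20, 4, 4]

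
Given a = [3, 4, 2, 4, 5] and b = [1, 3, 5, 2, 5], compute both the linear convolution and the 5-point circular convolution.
Linear: y_lin[0] = 3×1 = 3; y_lin[1] = 3×3 + 4×1 = 13; y_lin[2] = 3×5 + 4×3 + 2×1 = 29; y_lin[3] = 3×2 + 4×5 + 2×3 + 4×1 = 36; y_lin[4] = 3×5 + 4×2 + 2×5 + 4×3 + 5×1 = 50; y_lin[5] = 4×5 + 2×2 + 4×5 + 5×3 = 59; y_lin[6] = 2×5 + 4×2 + 5×5 = 43; y_lin[7] = 4×5 + 5×2 = 30; y_lin[8] = 5×5 = 25 → [3, 13, 29, 36, 50, 59, 43, 30, 25]. Circular (length 5): y[0] = 3×1 + 4×5 + 2×2 + 4×5 + 5×3 = 62; y[1] = 3×3 + 4×1 + 2×5 + 4×2 + 5×5 = 56; y[2] = 3×5 + 4×3 + 2×1 + 4×5 + 5×2 = 59; y[3] = 3×2 + 4×5 + 2×3 + 4×1 + 5×5 = 61; y[4] = 3×5 + 4×2 + 2×5 + 4×3 + 5×1 = 50 → [62, 56, 59, 61, 50]

Linear: [3, 13, 29, 36, 50, 59, 43, 30, 25], Circular: [62, 56, 59, 61, 50]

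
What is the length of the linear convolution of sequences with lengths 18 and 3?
Linear/full convolution length: m + n - 1 = 18 + 3 - 1 = 20

20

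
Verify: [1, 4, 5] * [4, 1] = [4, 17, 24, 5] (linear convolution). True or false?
Recompute linear convolution of [1, 4, 5] and [4, 1]: y[0] = 1×4 = 4; y[1] = 1×1 + 4×4 = 17; y[2] = 4×1 + 5×4 = 24; y[3] = 5×1 = 5 → [4, 17, 24, 5]. Given [4, 17, 24, 5] matches, so answer: Yes

Yes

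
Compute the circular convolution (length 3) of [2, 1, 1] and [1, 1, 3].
Use y[k] = Σ_j f[j]·g[(k-j) mod 3]. y[0] = 2×1 + 1×3 + 1×1 = 6; y[1] = 2×1 + 1×1 + 1×3 = 6; y[2] = 2×3 + 1×1 + 1×1 = 8. Result: [6, 6, 8]

[6, 6, 8]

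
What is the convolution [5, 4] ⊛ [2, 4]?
y[0] = 5×2 = 10; y[1] = 5×4 + 4×2 = 28; y[2] = 4×4 = 16

[10, 28, 16]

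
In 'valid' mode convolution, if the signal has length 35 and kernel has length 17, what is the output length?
'Valid' mode counts only positions where the kernel fully overlaps the signal: m - n + 1 = 35 - 17 + 1 = 19

19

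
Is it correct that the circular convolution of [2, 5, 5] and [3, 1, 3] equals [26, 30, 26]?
Recompute circular convolution of [2, 5, 5] and [3, 1, 3]: y[0] = 2×3 + 5×3 + 5×1 = 26; y[1] = 2×1 + 5×3 + 5×3 = 32; y[2] = 2×3 + 5×1 + 5×3 = 26 → [26, 32, 26]. Compare to given [26, 30, 26]: they differ at index 1: given 30, correct 32, so answer: No

No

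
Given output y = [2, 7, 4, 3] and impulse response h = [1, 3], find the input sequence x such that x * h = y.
Deconvolve y=[2, 7, 4, 3] by h=[1, 3]. Since h[0]=1, solve forward: x[0] = y[0] / 1 = 2; x[1] = (y[1] - 2×3) / 1 = 1; x[2] = (y[2] - 1×3) / 1 = 1. So x = [2, 1, 1]. Check by forward convolution: y[0] = 2×1 = 2; y[1] = 2×3 + 1×1 = 7; y[2] = 1×3 + 1×1 = 4; y[3] = 1×3 = 3

[2, 1, 1]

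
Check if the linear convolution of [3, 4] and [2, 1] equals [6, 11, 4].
Recompute linear convolution of [3, 4] and [2, 1]: y[0] = 3×2 = 6; y[1] = 3×1 + 4×2 = 11; y[2] = 4×1 = 4 → [6, 11, 4]. Given [6, 11, 4] matches, so answer: Yes

Yes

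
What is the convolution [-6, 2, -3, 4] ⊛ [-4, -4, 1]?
y[0] = -6×-4 = 24; y[1] = -6×-4 + 2×-4 = 16; y[2] = -6×1 + 2×-4 + -3×-4 = -2; y[3] = 2×1 + -3×-4 + 4×-4 = -2; y[4] = -3×1 + 4×-4 = -19; y[5] = 4×1 = 4

[24, 16, -2, -2, -19, 4]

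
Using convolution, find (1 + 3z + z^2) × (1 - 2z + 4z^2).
Ascending coefficients: a = [1, 3, 1], b = [1, -2, 4]. c[0] = 1×1 = 1; c[1] = 1×-2 + 3×1 = 1; c[2] = 1×4 + 3×-2 + 1×1 = -1; c[3] = 3×4 + 1×-2 = 10; c[4] = 1×4 = 4. Result coefficients: [1, 1, -1, 10, 4] → 1 + z - z^2 + 10z^3 + 4z^4

1 + z - z^2 + 10z^3 + 4z^4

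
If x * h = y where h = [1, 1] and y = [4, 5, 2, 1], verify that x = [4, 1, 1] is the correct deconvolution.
Forward-compute [4, 1, 1] * [1, 1]: y[0] = 4×1 = 4; y[1] = 4×1 + 1×1 = 5; y[2] = 1×1 + 1×1 = 2; y[3] = 1×1 = 1 → [4, 5, 2, 1]. Matches given y = [4, 5, 2, 1], so verified.

Verified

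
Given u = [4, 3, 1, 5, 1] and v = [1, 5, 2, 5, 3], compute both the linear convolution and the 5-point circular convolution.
Linear: y_lin[0] = 4×1 = 4; y_lin[1] = 4×5 + 3×1 = 23; y_lin[2] = 4×2 + 3×5 + 1×1 = 24; y_lin[3] = 4×5 + 3×2 + 1×5 + 5×1 = 36; y_lin[4] = 4×3 + 3×5 + 1×2 + 5×5 + 1×1 = 55; y_lin[5] = 3×3 + 1×5 + 5×2 + 1×5 = 29; y_lin[6] = 1×3 + 5×5 + 1×2 = 30; y_lin[7] = 5×3 + 1×5 = 20; y_lin[8] = 1×3 = 3 → [4, 23, 24, 36, 55, 29, 30, 20, 3]. Circular (length 5): y[0] = 4×1 + 3×3 + 1×5 + 5×2 + 1×5 = 33; y[1] = 4×5 + 3×1 + 1×3 + 5×5 + 1×2 = 53; y[2] = 4×2 + 3×5 + 1×1 + 5×3 + 1×5 = 44; y[3] = 4×5 + 3×2 + 1×5 + 5×1 + 1×3 = 39; y[4] = 4×3 + 3×5 + 1×2 + 5×5 + 1×1 = 55 → [33, 53, 44, 39, 55]

Linear: [4, 23, 24, 36, 55, 29, 30, 20, 3], Circular: [33, 53, 44, 39, 55]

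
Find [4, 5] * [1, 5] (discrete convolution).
y[0] = 4×1 = 4; y[1] = 4×5 + 5×1 = 25; y[2] = 5×5 = 25

[4, 25, 25]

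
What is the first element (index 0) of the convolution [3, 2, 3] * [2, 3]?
Use y[k] = Σ_i a[i]·b[k-i] at k=0. y[0] = 3×2 = 6

6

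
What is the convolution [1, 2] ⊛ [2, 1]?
y[0] = 1×2 = 2; y[1] = 1×1 + 2×2 = 5; y[2] = 2×1 = 2

[2, 5, 2]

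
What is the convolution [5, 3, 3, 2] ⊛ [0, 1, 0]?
y[0] = 5×0 = 0; y[1] = 5×1 + 3×0 = 5; y[2] = 5×0 + 3×1 + 3×0 = 3; y[3] = 3×0 + 3×1 + 2×0 = 3; y[4] = 3×0 + 2×1 = 2; y[5] = 2×0 = 0

[0, 5, 3, 3, 2, 0]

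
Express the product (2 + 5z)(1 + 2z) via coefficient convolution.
Ascending coefficients: a = [2, 5], b = [1, 2]. c[0] = 2×1 = 2; c[1] = 2×2 + 5×1 = 9; c[2] = 5×2 = 10. Result coefficients: [2, 9, 10] → 2 + 9z + 10z^2

2 + 9z + 10z^2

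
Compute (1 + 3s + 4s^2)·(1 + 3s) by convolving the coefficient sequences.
Ascending coefficients: a = [1, 3, 4], b = [1, 3]. c[0] = 1×1 = 1; c[1] = 1×3 + 3×1 = 6; c[2] = 3×3 + 4×1 = 13; c[3] = 4×3 = 12. Result coefficients: [1, 6, 13, 12] → 1 + 6s + 13s^2 + 12s^3

1 + 6s + 13s^2 + 12s^3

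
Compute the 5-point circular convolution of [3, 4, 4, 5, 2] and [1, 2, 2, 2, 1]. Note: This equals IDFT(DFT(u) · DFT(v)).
Either evaluate y[k] = Σ_j u[j]·v[(k-j) mod 5] directly, or use IDFT(DFT(u) · DFT(v)). y[0] = 3×1 + 4×1 + 4×2 + 5×2 + 2×2 = 29; y[1] = 3×2 + 4×1 + 4×1 + 5×2 + 2×2 = 28; y[2] = 3×2 + 4×2 + 4×1 + 5×1 + 2×2 = 27; y[3] = 3×2 + 4×2 + 4×2 + 5×1 + 2×1 = 29; y[4] = 3×1 + 4×2 + 4×2 + 5×2 + 2×1 = 31. Result: [29, 28, 27, 29, 31]

[29, 28, 27, 29, 31]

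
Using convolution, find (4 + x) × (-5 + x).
Ascending coefficients: a = [4, 1], b = [-5, 1]. c[0] = 4×-5 = -20; c[1] = 4×1 + 1×-5 = -1; c[2] = 1×1 = 1. Result coefficients: [-20, -1, 1] → -20 - x + x^2

-20 - x + x^2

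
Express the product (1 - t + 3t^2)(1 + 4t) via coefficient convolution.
Ascending coefficients: a = [1, -1, 3], b = [1, 4]. c[0] = 1×1 = 1; c[1] = 1×4 + -1×1 = 3; c[2] = -1×4 + 3×1 = -1; c[3] = 3×4 = 12. Result coefficients: [1, 3, -1, 12] → 1 + 3t - t^2 + 12t^3

1 + 3t - t^2 + 12t^3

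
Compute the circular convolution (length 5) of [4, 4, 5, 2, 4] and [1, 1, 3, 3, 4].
Use y[k] = Σ_j f[j]·g[(k-j) mod 5]. y[0] = 4×1 + 4×4 + 5×3 + 2×3 + 4×1 = 45; y[1] = 4×1 + 4×1 + 5×4 + 2×3 + 4×3 = 46; y[2] = 4×3 + 4×1 + 5×1 + 2×4 + 4×3 = 41; y[3] = 4×3 + 4×3 + 5×1 + 2×1 + 4×4 = 47; y[4] = 4×4 + 4×3 + 5×3 + 2×1 + 4×1 = 49. Result: [45, 46, 41, 47, 49]

[45, 46, 41, 47, 49]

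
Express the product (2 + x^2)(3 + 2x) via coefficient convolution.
Ascending coefficients: a = [2, 0, 1], b = [3, 2]. c[0] = 2×3 = 6; c[1] = 2×2 + 0×3 = 4; c[2] = 0×2 + 1×3 = 3; c[3] = 1×2 = 2. Result coefficients: [6, 4, 3, 2] → 6 + 4x + 3x^2 + 2x^3

6 + 4x + 3x^2 + 2x^3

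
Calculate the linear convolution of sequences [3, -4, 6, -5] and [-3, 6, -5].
y[0] = 3×-3 = -9; y[1] = 3×6 + -4×-3 = 30; y[2] = 3×-5 + -4×6 + 6×-3 = -57; y[3] = -4×-5 + 6×6 + -5×-3 = 71; y[4] = 6×-5 + -5×6 = -60; y[5] = -5×-5 = 25

[-9, 30, -57, 71, -60, 25]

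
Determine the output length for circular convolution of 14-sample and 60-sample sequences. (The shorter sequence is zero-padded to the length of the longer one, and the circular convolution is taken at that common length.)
Circular convolution (zero-padding the shorter input) has length max(m, n) = max(14, 60) = 60

60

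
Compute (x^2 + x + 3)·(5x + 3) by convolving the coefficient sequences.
Ascending coefficients: a = [3, 1, 1], b = [3, 5]. c[0] = 3×3 = 9; c[1] = 3×5 + 1×3 = 18; c[2] = 1×5 + 1×3 = 8; c[3] = 1×5 = 5. Result coefficients: [9, 18, 8, 5] → 5x^3 + 8x^2 + 18x + 9

5x^3 + 8x^2 + 18x + 9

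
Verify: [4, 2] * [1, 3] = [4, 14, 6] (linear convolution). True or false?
Recompute linear convolution of [4, 2] and [1, 3]: y[0] = 4×1 = 4; y[1] = 4×3 + 2×1 = 14; y[2] = 2×3 = 6 → [4, 14, 6]. Given [4, 14, 6] matches, so answer: Yes

Yes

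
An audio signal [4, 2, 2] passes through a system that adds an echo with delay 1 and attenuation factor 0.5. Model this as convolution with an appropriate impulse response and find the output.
Direct-path + delayed-attenuated-path model → impulse response h = [1, 0.5] (1 at lag 0, 0.5 at lag 1). Output y[n] = x[n] + 0.5·x[n - 1] (with x[n] = 0 outside 0..2): y[0] = 4 + 0.5×0 = 4; y[1] = 2 + 0.5×4 = 4.0; y[2] = 2 + 0.5×2 = 3.0; y[3] = 0 + 0.5×2 = 1.0. So y = [4, 4.0, 3.0, 1.0]

[4, 4.0, 3.0, 1.0]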